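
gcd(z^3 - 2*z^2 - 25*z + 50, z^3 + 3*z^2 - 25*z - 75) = z^2 - 25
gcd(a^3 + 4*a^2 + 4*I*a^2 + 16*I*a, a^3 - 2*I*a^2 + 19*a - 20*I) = a + 4*I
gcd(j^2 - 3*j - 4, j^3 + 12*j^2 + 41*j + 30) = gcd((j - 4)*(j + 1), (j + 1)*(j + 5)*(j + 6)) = j + 1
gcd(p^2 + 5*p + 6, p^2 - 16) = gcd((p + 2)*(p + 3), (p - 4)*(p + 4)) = 1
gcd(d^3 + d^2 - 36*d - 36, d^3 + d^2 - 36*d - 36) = d^3 + d^2 - 36*d - 36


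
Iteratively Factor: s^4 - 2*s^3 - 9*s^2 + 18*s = (s)*(s^3 - 2*s^2 - 9*s + 18) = s*(s - 3)*(s^2 + s - 6) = s*(s - 3)*(s + 3)*(s - 2)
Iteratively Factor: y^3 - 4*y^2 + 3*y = (y - 1)*(y^2 - 3*y) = (y - 3)*(y - 1)*(y)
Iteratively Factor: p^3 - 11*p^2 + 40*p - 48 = (p - 4)*(p^2 - 7*p + 12) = (p - 4)*(p - 3)*(p - 4)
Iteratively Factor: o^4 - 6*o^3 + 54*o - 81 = (o + 3)*(o^3 - 9*o^2 + 27*o - 27) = (o - 3)*(o + 3)*(o^2 - 6*o + 9) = (o - 3)^2*(o + 3)*(o - 3)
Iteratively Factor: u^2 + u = (u + 1)*(u)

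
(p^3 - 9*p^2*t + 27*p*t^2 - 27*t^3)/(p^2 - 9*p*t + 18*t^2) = (p^2 - 6*p*t + 9*t^2)/(p - 6*t)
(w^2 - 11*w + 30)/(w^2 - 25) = (w - 6)/(w + 5)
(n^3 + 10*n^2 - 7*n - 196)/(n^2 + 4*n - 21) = (n^2 + 3*n - 28)/(n - 3)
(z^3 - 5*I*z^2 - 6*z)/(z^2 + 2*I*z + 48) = z*(z^2 - 5*I*z - 6)/(z^2 + 2*I*z + 48)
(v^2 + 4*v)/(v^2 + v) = (v + 4)/(v + 1)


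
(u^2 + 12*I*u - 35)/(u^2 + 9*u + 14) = (u^2 + 12*I*u - 35)/(u^2 + 9*u + 14)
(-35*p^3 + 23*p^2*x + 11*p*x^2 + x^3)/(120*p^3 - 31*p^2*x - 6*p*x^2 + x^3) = (-7*p^2 + 6*p*x + x^2)/(24*p^2 - 11*p*x + x^2)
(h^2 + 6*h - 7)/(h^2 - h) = (h + 7)/h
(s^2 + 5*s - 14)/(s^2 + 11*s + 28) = (s - 2)/(s + 4)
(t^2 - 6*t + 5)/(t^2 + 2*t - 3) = (t - 5)/(t + 3)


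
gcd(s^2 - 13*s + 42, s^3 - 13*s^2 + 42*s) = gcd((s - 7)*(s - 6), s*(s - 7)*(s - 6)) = s^2 - 13*s + 42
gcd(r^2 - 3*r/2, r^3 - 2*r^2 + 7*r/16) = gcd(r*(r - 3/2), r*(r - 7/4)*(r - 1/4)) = r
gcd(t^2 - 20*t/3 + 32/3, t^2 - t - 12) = t - 4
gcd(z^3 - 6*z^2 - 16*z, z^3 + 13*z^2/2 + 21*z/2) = z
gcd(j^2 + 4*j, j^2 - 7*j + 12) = 1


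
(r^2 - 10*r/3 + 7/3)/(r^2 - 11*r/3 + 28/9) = 3*(r - 1)/(3*r - 4)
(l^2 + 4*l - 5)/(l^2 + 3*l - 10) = (l - 1)/(l - 2)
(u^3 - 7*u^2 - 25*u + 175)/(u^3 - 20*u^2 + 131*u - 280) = (u + 5)/(u - 8)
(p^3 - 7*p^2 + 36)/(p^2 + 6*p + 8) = (p^2 - 9*p + 18)/(p + 4)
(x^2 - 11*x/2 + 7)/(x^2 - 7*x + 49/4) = 2*(x - 2)/(2*x - 7)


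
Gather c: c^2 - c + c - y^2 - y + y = c^2 - y^2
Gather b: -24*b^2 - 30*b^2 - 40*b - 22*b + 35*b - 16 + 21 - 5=-54*b^2 - 27*b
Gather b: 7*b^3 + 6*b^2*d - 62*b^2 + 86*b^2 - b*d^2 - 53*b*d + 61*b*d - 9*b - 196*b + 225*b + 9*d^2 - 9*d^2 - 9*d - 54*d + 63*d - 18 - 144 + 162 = 7*b^3 + b^2*(6*d + 24) + b*(-d^2 + 8*d + 20)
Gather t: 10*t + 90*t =100*t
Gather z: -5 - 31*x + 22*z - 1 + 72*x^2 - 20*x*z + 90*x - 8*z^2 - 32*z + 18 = 72*x^2 + 59*x - 8*z^2 + z*(-20*x - 10) + 12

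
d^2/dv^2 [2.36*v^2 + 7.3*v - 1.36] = 4.72000000000000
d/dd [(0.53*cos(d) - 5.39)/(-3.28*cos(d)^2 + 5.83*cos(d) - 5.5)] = (-1.7384*cos(d)^2 + 35.3584*cos(d) - 28.5087)*sin(d)/(10.7584*cos(d)^4 - 38.2448*cos(d)^3 + 70.0689*cos(d)^2 - 64.13*cos(d) + 30.25)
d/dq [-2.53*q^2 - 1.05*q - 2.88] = -5.06*q - 1.05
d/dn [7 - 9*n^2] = -18*n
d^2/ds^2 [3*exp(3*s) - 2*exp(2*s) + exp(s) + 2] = (27*exp(2*s) - 8*exp(s) + 1)*exp(s)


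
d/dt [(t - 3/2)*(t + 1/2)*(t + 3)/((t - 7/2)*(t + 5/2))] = (16*t^4 - 32*t^3 - 392*t^2 - 488*t + 489)/(16*t^4 - 32*t^3 - 264*t^2 + 280*t + 1225)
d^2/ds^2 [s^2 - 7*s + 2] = 2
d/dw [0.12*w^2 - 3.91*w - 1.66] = 0.24*w - 3.91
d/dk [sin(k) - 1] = cos(k)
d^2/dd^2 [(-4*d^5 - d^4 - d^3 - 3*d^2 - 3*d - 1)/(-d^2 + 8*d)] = 2*(12*d^7 - 255*d^6 + 1512*d^5 + 192*d^4 + 91*d^3 + 3*d^2 - 24*d + 64)/(d^3*(d^3 - 24*d^2 + 192*d - 512))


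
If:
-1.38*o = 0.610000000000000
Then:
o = -0.44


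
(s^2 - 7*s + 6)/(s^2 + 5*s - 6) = (s - 6)/(s + 6)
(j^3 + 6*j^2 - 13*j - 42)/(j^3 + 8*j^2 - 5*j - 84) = (j + 2)/(j + 4)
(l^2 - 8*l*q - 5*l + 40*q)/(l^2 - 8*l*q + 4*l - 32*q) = (l - 5)/(l + 4)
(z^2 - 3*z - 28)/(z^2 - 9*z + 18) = (z^2 - 3*z - 28)/(z^2 - 9*z + 18)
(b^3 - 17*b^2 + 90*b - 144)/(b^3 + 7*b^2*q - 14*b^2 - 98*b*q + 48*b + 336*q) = (b - 3)/(b + 7*q)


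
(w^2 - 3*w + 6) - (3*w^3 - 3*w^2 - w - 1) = -3*w^3 + 4*w^2 - 2*w + 7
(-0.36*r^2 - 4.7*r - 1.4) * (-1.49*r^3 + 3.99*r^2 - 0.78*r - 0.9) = 0.5364*r^5 + 5.5666*r^4 - 16.3862*r^3 - 1.596*r^2 + 5.322*r + 1.26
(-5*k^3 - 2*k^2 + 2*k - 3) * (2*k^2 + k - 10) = -10*k^5 - 9*k^4 + 52*k^3 + 16*k^2 - 23*k + 30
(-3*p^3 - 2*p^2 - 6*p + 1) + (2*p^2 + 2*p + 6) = -3*p^3 - 4*p + 7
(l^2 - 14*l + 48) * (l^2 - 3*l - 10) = l^4 - 17*l^3 + 80*l^2 - 4*l - 480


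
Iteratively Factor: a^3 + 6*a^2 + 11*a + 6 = (a + 3)*(a^2 + 3*a + 2) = (a + 2)*(a + 3)*(a + 1)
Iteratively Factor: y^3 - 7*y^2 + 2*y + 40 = (y - 5)*(y^2 - 2*y - 8) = (y - 5)*(y - 4)*(y + 2)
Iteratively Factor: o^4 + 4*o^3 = (o)*(o^3 + 4*o^2) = o*(o + 4)*(o^2) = o^2*(o + 4)*(o)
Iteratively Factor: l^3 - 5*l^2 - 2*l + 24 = (l + 2)*(l^2 - 7*l + 12) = (l - 3)*(l + 2)*(l - 4)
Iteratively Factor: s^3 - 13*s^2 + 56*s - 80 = (s - 5)*(s^2 - 8*s + 16) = (s - 5)*(s - 4)*(s - 4)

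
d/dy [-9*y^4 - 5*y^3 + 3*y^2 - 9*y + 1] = -36*y^3 - 15*y^2 + 6*y - 9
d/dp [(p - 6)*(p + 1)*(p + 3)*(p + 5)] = 4*p^3 + 9*p^2 - 62*p - 123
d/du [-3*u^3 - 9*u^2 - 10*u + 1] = -9*u^2 - 18*u - 10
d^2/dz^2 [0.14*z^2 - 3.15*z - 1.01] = 0.280000000000000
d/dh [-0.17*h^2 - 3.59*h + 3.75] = -0.34*h - 3.59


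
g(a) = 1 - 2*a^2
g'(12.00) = -48.00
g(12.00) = -287.00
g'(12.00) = -48.00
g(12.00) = -287.00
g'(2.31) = -9.24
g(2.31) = -9.67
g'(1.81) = -7.24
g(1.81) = -5.55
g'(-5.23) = 20.92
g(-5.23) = -53.71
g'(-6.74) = 26.96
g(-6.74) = -89.86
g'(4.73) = -18.92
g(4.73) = -43.75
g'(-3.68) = 14.72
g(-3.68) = -26.08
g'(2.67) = -10.68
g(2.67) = -13.26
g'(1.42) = -5.68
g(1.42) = -3.03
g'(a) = -4*a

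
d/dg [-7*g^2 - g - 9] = -14*g - 1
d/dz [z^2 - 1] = 2*z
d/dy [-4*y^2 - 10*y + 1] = -8*y - 10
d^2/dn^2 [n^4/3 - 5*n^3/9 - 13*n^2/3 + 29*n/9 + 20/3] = 4*n^2 - 10*n/3 - 26/3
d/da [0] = 0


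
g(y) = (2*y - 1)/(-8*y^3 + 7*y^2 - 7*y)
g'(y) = (2*y - 1)*(24*y^2 - 14*y + 7)/(-8*y^3 + 7*y^2 - 7*y)^2 + 2/(-8*y^3 + 7*y^2 - 7*y) = (32*y^3 - 38*y^2 + 14*y - 7)/(y^2*(64*y^4 - 112*y^3 + 161*y^2 - 98*y + 49))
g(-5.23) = -0.01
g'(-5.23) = -0.00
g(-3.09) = -0.02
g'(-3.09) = -0.01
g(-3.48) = -0.02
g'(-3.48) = -0.01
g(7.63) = -0.00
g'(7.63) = 0.00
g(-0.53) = -0.30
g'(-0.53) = -0.63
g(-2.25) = -0.04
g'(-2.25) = -0.03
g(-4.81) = -0.01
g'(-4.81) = -0.00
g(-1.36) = -0.09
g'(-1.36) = -0.10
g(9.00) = 0.00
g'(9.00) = 0.00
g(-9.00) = 0.00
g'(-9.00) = 0.00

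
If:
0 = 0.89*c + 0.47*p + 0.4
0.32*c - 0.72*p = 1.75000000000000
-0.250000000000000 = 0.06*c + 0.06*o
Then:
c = 0.68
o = -4.84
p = -2.13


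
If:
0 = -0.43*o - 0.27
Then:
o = -0.63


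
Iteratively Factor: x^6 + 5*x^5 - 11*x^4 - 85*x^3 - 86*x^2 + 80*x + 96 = (x - 4)*(x^5 + 9*x^4 + 25*x^3 + 15*x^2 - 26*x - 24) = (x - 4)*(x + 3)*(x^4 + 6*x^3 + 7*x^2 - 6*x - 8) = (x - 4)*(x + 2)*(x + 3)*(x^3 + 4*x^2 - x - 4) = (x - 4)*(x + 2)*(x + 3)*(x + 4)*(x^2 - 1) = (x - 4)*(x - 1)*(x + 2)*(x + 3)*(x + 4)*(x + 1)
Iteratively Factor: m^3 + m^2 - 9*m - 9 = (m - 3)*(m^2 + 4*m + 3) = (m - 3)*(m + 3)*(m + 1)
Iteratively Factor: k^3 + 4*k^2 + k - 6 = (k + 3)*(k^2 + k - 2) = (k - 1)*(k + 3)*(k + 2)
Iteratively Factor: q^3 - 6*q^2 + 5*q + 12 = (q - 3)*(q^2 - 3*q - 4) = (q - 4)*(q - 3)*(q + 1)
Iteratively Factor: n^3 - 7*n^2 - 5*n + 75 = (n + 3)*(n^2 - 10*n + 25) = (n - 5)*(n + 3)*(n - 5)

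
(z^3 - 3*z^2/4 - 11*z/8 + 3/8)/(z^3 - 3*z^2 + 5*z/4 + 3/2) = (4*z^2 + 3*z - 1)/(2*(2*z^2 - 3*z - 2))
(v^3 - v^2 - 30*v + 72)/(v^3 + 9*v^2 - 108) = (v - 4)/(v + 6)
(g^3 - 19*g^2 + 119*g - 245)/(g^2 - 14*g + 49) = g - 5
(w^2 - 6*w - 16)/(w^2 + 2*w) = (w - 8)/w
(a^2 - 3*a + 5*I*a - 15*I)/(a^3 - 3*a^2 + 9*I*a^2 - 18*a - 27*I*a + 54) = (a + 5*I)/(a^2 + 9*I*a - 18)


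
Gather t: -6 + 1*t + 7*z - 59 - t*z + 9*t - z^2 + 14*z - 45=t*(10 - z) - z^2 + 21*z - 110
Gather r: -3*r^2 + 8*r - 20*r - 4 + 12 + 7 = -3*r^2 - 12*r + 15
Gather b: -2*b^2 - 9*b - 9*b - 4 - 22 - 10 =-2*b^2 - 18*b - 36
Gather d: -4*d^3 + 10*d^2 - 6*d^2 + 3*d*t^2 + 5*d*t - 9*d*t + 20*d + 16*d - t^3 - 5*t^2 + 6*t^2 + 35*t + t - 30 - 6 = -4*d^3 + 4*d^2 + d*(3*t^2 - 4*t + 36) - t^3 + t^2 + 36*t - 36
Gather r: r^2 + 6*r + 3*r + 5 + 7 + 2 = r^2 + 9*r + 14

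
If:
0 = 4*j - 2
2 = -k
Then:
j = 1/2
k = -2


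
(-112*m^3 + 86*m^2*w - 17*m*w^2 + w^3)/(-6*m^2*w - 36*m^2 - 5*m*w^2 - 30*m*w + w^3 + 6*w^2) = (112*m^3 - 86*m^2*w + 17*m*w^2 - w^3)/(6*m^2*w + 36*m^2 + 5*m*w^2 + 30*m*w - w^3 - 6*w^2)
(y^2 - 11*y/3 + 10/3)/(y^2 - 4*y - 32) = (-3*y^2 + 11*y - 10)/(3*(-y^2 + 4*y + 32))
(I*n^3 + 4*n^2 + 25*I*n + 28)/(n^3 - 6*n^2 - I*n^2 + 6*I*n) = (I*n^2 + 3*n + 28*I)/(n*(n - 6))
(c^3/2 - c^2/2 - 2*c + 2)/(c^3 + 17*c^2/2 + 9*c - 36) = (c^3 - c^2 - 4*c + 4)/(2*c^3 + 17*c^2 + 18*c - 72)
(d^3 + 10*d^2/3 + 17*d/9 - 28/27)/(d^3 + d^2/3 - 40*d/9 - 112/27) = (9*d^2 + 18*d - 7)/(9*d^2 - 9*d - 28)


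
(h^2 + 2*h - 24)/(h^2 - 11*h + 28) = (h + 6)/(h - 7)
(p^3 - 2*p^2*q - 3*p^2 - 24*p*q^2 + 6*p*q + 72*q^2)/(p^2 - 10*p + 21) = (p^2 - 2*p*q - 24*q^2)/(p - 7)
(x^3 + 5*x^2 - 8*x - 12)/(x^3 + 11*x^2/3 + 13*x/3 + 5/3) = 3*(x^2 + 4*x - 12)/(3*x^2 + 8*x + 5)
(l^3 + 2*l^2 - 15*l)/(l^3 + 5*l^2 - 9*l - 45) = l/(l + 3)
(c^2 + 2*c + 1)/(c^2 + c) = (c + 1)/c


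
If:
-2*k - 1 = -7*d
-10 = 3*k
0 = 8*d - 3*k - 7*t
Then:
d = -17/21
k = -10/3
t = 74/147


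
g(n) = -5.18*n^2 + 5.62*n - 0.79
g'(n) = 5.62 - 10.36*n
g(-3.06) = -66.49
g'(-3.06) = 37.32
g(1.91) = -8.95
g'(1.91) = -14.17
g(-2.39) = -43.81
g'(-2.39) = 30.38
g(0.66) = 0.66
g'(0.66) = -1.22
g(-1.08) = -12.90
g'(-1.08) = 16.81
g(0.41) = 0.64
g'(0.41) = 1.37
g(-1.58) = -22.60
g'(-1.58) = 21.99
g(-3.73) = -93.82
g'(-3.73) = 44.26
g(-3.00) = -64.27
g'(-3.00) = 36.70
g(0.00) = -0.79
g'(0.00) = 5.62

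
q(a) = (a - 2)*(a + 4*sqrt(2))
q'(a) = 2*a - 2 + 4*sqrt(2)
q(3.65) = 15.36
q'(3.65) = 10.96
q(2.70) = 5.85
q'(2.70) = 9.06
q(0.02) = -11.24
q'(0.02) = 3.70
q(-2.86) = -13.59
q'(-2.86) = -2.06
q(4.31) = 23.02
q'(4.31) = 12.28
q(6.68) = 57.74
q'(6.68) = 17.02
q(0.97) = -6.83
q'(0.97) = 5.60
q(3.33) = 11.95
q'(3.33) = 10.32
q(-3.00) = -13.28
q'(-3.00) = -2.34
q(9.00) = 102.60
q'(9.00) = 21.66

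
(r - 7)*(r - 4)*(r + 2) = r^3 - 9*r^2 + 6*r + 56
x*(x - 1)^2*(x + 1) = x^4 - x^3 - x^2 + x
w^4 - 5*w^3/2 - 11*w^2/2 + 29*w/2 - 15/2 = (w - 3)*(w - 1)^2*(w + 5/2)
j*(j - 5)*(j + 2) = j^3 - 3*j^2 - 10*j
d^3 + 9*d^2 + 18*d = d*(d + 3)*(d + 6)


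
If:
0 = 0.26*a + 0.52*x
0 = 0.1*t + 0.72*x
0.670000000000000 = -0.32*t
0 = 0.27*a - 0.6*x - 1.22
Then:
No Solution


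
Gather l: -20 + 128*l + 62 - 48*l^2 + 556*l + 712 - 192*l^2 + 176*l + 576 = -240*l^2 + 860*l + 1330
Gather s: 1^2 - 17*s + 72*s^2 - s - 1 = 72*s^2 - 18*s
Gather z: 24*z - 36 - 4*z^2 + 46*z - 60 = -4*z^2 + 70*z - 96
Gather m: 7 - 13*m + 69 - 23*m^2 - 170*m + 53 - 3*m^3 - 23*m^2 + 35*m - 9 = -3*m^3 - 46*m^2 - 148*m + 120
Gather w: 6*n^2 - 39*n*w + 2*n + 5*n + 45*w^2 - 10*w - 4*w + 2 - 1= 6*n^2 + 7*n + 45*w^2 + w*(-39*n - 14) + 1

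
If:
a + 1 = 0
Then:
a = -1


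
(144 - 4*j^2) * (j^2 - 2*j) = -4*j^4 + 8*j^3 + 144*j^2 - 288*j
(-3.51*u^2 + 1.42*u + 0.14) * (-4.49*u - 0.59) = 15.7599*u^3 - 4.3049*u^2 - 1.4664*u - 0.0826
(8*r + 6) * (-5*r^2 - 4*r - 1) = -40*r^3 - 62*r^2 - 32*r - 6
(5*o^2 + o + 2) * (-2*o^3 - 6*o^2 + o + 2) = -10*o^5 - 32*o^4 - 5*o^3 - o^2 + 4*o + 4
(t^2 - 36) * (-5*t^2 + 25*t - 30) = -5*t^4 + 25*t^3 + 150*t^2 - 900*t + 1080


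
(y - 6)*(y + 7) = y^2 + y - 42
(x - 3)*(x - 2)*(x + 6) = x^3 + x^2 - 24*x + 36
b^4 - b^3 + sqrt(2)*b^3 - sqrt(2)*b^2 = b^2*(b - 1)*(b + sqrt(2))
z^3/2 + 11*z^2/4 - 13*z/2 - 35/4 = (z/2 + 1/2)*(z - 5/2)*(z + 7)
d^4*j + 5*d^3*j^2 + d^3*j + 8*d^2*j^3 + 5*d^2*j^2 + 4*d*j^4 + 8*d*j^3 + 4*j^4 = (d + j)*(d + 2*j)^2*(d*j + j)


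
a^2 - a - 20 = (a - 5)*(a + 4)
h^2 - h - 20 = (h - 5)*(h + 4)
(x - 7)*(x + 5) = x^2 - 2*x - 35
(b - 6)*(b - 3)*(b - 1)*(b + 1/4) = b^4 - 39*b^3/4 + 49*b^2/2 - 45*b/4 - 9/2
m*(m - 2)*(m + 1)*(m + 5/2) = m^4 + 3*m^3/2 - 9*m^2/2 - 5*m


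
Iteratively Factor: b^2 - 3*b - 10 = (b - 5)*(b + 2)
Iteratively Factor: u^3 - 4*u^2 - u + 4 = (u - 4)*(u^2 - 1) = (u - 4)*(u + 1)*(u - 1)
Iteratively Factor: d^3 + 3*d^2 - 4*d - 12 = (d - 2)*(d^2 + 5*d + 6) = (d - 2)*(d + 2)*(d + 3)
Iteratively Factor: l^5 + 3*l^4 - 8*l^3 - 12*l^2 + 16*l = (l - 2)*(l^4 + 5*l^3 + 2*l^2 - 8*l) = l*(l - 2)*(l^3 + 5*l^2 + 2*l - 8) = l*(l - 2)*(l + 2)*(l^2 + 3*l - 4) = l*(l - 2)*(l + 2)*(l + 4)*(l - 1)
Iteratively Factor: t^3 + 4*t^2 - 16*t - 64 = (t + 4)*(t^2 - 16) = (t - 4)*(t + 4)*(t + 4)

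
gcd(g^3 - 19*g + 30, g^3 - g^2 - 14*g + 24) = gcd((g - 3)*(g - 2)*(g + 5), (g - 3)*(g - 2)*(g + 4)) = g^2 - 5*g + 6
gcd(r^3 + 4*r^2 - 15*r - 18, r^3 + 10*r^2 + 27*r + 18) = r^2 + 7*r + 6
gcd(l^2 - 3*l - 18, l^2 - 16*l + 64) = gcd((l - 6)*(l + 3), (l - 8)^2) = 1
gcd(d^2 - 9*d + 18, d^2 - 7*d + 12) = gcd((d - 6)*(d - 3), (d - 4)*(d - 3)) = d - 3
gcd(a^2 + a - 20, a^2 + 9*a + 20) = a + 5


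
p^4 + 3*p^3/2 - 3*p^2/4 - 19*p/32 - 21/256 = (p - 3/4)*(p + 1/4)^2*(p + 7/4)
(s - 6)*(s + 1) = s^2 - 5*s - 6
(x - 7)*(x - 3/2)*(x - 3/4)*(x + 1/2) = x^4 - 35*x^3/4 + 49*x^2/4 + 9*x/16 - 63/16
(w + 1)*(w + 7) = w^2 + 8*w + 7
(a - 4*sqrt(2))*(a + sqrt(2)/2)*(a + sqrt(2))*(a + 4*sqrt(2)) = a^4 + 3*sqrt(2)*a^3/2 - 31*a^2 - 48*sqrt(2)*a - 32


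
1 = 1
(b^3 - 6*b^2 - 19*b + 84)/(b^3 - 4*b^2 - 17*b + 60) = (b - 7)/(b - 5)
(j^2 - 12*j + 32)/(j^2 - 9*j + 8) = (j - 4)/(j - 1)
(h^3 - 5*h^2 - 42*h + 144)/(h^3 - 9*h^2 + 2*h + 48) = (h + 6)/(h + 2)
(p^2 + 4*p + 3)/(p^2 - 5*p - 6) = (p + 3)/(p - 6)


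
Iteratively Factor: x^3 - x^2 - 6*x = (x)*(x^2 - x - 6) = x*(x + 2)*(x - 3)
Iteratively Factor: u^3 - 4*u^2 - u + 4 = (u - 1)*(u^2 - 3*u - 4) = (u - 1)*(u + 1)*(u - 4)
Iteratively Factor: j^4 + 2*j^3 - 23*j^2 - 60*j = (j + 3)*(j^3 - j^2 - 20*j) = (j - 5)*(j + 3)*(j^2 + 4*j) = j*(j - 5)*(j + 3)*(j + 4)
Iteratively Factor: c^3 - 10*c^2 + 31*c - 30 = (c - 5)*(c^2 - 5*c + 6) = (c - 5)*(c - 3)*(c - 2)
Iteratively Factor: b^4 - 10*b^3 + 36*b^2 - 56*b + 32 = (b - 2)*(b^3 - 8*b^2 + 20*b - 16) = (b - 2)^2*(b^2 - 6*b + 8) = (b - 2)^3*(b - 4)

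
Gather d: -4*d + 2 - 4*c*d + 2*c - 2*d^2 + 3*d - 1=2*c - 2*d^2 + d*(-4*c - 1) + 1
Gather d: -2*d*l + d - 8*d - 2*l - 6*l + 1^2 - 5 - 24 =d*(-2*l - 7) - 8*l - 28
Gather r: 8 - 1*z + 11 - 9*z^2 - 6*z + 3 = -9*z^2 - 7*z + 22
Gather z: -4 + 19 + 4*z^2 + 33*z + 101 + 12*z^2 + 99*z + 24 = 16*z^2 + 132*z + 140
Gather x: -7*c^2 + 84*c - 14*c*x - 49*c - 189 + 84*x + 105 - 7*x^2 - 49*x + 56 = -7*c^2 + 35*c - 7*x^2 + x*(35 - 14*c) - 28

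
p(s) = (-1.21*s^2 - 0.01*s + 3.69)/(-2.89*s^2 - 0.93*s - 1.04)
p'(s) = (-2.42*s - 0.01)/(-2.89*s^2 - 0.93*s - 1.04) + (5.78*s + 0.93)*(-1.21*s^2 - 0.01*s + 3.69)/(-2.89*s^2 - 0.93*s - 1.04)^2 = (1.0964*s^2 + 23.845*s + 3.4421)/(8.3521*s^4 + 5.3754*s^3 + 6.8761*s^2 + 1.9344*s + 1.0816)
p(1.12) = -0.38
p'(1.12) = 0.97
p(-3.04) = 0.30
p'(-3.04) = -0.09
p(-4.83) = 0.38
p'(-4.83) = -0.02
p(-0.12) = -3.79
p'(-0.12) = 0.63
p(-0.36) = -3.28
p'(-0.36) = -4.29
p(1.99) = 0.08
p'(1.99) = 0.27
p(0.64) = -1.13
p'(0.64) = 2.41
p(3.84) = 0.30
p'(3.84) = 0.05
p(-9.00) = 0.42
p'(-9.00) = -0.00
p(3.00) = 0.24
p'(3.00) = 0.10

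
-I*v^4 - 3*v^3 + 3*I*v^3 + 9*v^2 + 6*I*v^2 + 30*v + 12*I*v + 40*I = (v - 5)*(v + 2)*(v - 4*I)*(-I*v + 1)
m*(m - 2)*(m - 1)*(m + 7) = m^4 + 4*m^3 - 19*m^2 + 14*m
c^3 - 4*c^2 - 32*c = c*(c - 8)*(c + 4)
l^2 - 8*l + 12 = (l - 6)*(l - 2)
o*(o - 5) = o^2 - 5*o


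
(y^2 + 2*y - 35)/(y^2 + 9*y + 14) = (y - 5)/(y + 2)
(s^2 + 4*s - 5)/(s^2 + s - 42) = (s^2 + 4*s - 5)/(s^2 + s - 42)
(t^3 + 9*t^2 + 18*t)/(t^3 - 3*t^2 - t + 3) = t*(t^2 + 9*t + 18)/(t^3 - 3*t^2 - t + 3)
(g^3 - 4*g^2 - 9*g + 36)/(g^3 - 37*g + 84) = (g + 3)/(g + 7)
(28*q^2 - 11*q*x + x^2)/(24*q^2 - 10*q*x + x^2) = (-7*q + x)/(-6*q + x)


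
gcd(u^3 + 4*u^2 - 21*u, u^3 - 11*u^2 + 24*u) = u^2 - 3*u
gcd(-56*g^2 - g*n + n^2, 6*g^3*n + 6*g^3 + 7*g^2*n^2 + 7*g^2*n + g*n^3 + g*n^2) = 1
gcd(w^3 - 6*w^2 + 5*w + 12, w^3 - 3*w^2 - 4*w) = w^2 - 3*w - 4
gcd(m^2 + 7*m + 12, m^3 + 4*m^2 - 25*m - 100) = m + 4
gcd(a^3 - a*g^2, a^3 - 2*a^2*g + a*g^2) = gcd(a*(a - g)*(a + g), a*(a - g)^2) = a^2 - a*g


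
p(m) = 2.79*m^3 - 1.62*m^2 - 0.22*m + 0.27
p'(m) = 8.37*m^2 - 3.24*m - 0.22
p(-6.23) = -735.87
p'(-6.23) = 344.83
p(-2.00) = -28.09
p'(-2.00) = 39.74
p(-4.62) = -308.42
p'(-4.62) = 193.40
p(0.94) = 0.95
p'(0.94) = 4.13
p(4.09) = 163.16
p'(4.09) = 126.54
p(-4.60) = -304.56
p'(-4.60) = 191.79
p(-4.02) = -206.28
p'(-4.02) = 148.07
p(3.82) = 131.31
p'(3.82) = 109.54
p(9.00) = 1900.98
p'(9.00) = 648.59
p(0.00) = 0.27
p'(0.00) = -0.22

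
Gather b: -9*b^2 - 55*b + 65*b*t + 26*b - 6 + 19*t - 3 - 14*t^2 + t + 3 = -9*b^2 + b*(65*t - 29) - 14*t^2 + 20*t - 6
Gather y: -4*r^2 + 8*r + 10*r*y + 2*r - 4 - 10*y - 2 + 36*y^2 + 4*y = -4*r^2 + 10*r + 36*y^2 + y*(10*r - 6) - 6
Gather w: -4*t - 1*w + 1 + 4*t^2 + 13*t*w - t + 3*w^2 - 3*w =4*t^2 - 5*t + 3*w^2 + w*(13*t - 4) + 1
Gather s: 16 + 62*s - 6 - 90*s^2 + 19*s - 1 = -90*s^2 + 81*s + 9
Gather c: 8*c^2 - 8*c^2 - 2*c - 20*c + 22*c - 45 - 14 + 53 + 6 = 0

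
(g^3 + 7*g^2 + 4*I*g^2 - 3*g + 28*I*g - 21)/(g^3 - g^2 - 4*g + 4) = (g^3 + g^2*(7 + 4*I) + g*(-3 + 28*I) - 21)/(g^3 - g^2 - 4*g + 4)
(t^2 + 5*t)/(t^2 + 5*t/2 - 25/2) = 2*t/(2*t - 5)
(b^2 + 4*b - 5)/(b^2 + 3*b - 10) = (b - 1)/(b - 2)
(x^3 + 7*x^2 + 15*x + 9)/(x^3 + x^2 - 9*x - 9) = (x + 3)/(x - 3)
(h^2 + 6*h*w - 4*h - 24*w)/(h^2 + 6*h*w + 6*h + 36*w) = (h - 4)/(h + 6)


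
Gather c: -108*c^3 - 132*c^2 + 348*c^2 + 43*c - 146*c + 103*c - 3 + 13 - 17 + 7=-108*c^3 + 216*c^2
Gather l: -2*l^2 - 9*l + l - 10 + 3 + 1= -2*l^2 - 8*l - 6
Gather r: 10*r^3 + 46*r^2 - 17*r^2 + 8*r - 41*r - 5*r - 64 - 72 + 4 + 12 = 10*r^3 + 29*r^2 - 38*r - 120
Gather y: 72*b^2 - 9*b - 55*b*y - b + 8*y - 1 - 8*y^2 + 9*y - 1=72*b^2 - 10*b - 8*y^2 + y*(17 - 55*b) - 2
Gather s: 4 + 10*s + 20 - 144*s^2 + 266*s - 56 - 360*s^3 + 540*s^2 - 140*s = -360*s^3 + 396*s^2 + 136*s - 32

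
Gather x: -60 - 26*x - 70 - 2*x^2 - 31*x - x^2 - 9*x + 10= -3*x^2 - 66*x - 120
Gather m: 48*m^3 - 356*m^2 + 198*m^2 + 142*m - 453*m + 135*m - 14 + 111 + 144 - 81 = 48*m^3 - 158*m^2 - 176*m + 160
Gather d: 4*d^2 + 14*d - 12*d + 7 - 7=4*d^2 + 2*d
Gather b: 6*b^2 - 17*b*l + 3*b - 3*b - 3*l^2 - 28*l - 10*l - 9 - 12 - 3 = 6*b^2 - 17*b*l - 3*l^2 - 38*l - 24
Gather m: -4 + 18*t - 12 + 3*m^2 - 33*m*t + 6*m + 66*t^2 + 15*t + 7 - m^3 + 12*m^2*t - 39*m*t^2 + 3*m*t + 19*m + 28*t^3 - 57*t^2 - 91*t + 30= -m^3 + m^2*(12*t + 3) + m*(-39*t^2 - 30*t + 25) + 28*t^3 + 9*t^2 - 58*t + 21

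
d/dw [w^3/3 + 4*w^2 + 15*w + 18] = w^2 + 8*w + 15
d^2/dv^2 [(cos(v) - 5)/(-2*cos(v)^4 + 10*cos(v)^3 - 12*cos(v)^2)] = 3*(-645*(1 - cos(v)^2)^2/cos(v)^4 + 60*sin(v)^6/cos(v)^4 + 3*cos(v)^3 + 15*cos(v)^2 + 225*cos(v) + 250/cos(v) - 610/cos(v)^2 - 824/cos(v)^3 + 945/cos(v)^4)/(2*(cos(v) - 3)^3*(cos(v) - 2)^3)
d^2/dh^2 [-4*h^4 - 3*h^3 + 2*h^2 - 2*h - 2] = -48*h^2 - 18*h + 4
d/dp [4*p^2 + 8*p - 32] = 8*p + 8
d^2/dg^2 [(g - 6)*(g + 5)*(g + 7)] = 6*g + 12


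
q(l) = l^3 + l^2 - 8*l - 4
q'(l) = 3*l^2 + 2*l - 8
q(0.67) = -8.61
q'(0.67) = -5.31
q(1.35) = -10.52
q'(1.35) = 0.17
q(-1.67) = 7.49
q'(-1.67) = -2.97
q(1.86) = -8.99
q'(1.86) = 6.10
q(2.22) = -5.89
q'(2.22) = 11.23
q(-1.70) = 7.58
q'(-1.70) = -2.73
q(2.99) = 7.75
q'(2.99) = 24.80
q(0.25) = -5.92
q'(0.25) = -7.31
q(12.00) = 1772.00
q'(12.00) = 448.00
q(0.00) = -4.00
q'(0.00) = -8.00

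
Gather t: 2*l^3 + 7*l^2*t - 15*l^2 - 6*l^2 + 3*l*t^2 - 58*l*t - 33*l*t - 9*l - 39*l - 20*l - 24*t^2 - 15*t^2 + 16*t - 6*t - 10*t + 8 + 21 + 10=2*l^3 - 21*l^2 - 68*l + t^2*(3*l - 39) + t*(7*l^2 - 91*l) + 39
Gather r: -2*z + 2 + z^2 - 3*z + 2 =z^2 - 5*z + 4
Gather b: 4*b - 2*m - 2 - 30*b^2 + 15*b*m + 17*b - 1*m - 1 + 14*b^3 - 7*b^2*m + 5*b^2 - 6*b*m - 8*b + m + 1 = 14*b^3 + b^2*(-7*m - 25) + b*(9*m + 13) - 2*m - 2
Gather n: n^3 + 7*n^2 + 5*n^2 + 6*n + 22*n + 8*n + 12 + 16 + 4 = n^3 + 12*n^2 + 36*n + 32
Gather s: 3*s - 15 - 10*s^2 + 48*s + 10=-10*s^2 + 51*s - 5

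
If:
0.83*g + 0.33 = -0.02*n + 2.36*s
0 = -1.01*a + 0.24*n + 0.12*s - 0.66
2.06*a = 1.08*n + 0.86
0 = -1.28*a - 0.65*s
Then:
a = -1.08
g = 5.71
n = -2.86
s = 2.13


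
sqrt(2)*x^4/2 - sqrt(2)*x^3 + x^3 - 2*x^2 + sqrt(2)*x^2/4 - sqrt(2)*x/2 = x*(x - 2)*(x + sqrt(2)/2)*(sqrt(2)*x/2 + 1/2)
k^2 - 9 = (k - 3)*(k + 3)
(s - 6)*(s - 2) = s^2 - 8*s + 12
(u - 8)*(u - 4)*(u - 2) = u^3 - 14*u^2 + 56*u - 64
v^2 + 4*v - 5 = (v - 1)*(v + 5)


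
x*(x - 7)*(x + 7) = x^3 - 49*x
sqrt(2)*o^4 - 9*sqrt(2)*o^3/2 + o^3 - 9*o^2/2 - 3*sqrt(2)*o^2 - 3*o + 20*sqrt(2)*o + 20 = (o - 4)*(o - 5/2)*(o + 2)*(sqrt(2)*o + 1)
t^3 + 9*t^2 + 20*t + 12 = (t + 1)*(t + 2)*(t + 6)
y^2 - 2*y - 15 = (y - 5)*(y + 3)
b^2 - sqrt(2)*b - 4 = (b - 2*sqrt(2))*(b + sqrt(2))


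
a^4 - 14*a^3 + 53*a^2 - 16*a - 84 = (a - 7)*(a - 6)*(a - 2)*(a + 1)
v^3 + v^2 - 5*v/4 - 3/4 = (v - 1)*(v + 1/2)*(v + 3/2)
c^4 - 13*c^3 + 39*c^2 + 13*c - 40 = (c - 8)*(c - 5)*(c - 1)*(c + 1)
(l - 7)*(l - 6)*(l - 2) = l^3 - 15*l^2 + 68*l - 84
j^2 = j^2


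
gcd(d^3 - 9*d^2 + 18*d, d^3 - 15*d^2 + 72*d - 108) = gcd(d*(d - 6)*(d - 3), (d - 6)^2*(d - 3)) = d^2 - 9*d + 18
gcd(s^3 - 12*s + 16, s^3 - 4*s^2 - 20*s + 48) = s^2 + 2*s - 8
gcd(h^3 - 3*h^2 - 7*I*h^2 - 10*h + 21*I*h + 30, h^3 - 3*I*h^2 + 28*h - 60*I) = h - 2*I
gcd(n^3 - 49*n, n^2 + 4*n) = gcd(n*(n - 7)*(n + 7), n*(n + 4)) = n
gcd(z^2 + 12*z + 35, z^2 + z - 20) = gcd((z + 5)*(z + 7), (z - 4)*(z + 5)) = z + 5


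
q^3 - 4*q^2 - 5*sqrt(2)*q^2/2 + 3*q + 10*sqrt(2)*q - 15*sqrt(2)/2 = (q - 3)*(q - 1)*(q - 5*sqrt(2)/2)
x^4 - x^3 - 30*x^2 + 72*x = x*(x - 4)*(x - 3)*(x + 6)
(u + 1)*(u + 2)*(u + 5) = u^3 + 8*u^2 + 17*u + 10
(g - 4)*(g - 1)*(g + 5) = g^3 - 21*g + 20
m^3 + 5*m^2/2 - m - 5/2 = (m - 1)*(m + 1)*(m + 5/2)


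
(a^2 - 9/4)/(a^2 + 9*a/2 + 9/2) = (a - 3/2)/(a + 3)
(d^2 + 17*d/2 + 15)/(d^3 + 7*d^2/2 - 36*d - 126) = (2*d + 5)/(2*d^2 - 5*d - 42)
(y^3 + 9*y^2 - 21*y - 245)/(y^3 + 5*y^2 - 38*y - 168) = (y^2 + 2*y - 35)/(y^2 - 2*y - 24)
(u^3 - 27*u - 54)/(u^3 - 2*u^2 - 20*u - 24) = (u^2 + 6*u + 9)/(u^2 + 4*u + 4)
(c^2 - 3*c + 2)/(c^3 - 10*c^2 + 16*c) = (c - 1)/(c*(c - 8))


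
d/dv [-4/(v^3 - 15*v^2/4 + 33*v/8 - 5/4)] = 96*(8*v^2 - 20*v + 11)/(8*v^3 - 30*v^2 + 33*v - 10)^2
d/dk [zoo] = 0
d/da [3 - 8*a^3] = -24*a^2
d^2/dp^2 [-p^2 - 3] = -2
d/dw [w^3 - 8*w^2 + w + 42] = 3*w^2 - 16*w + 1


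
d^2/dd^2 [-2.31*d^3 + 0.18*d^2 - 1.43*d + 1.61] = 0.36 - 13.86*d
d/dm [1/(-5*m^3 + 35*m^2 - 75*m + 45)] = (3*m^2 - 14*m + 15)/(5*(m^3 - 7*m^2 + 15*m - 9)^2)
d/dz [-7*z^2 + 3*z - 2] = 3 - 14*z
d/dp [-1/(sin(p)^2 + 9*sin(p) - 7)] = (2*sin(p) + 9)*cos(p)/(sin(p)^2 + 9*sin(p) - 7)^2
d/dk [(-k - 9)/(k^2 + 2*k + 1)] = (k + 17)/(k^3 + 3*k^2 + 3*k + 1)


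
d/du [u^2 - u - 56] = 2*u - 1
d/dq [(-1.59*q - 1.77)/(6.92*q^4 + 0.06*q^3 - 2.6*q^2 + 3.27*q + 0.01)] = (33.0084*q^4 + 49.1844*q^3 - 3.8154*q^2 - 9.204*q + 5.772)/(47.8864*q^8 + 0.8304*q^7 - 35.9804*q^6 + 44.9448*q^5 + 7.2908*q^4 - 17.0028*q^3 + 10.6409*q^2 + 0.0654*q + 0.0001)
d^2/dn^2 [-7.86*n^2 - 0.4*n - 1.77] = -15.7200000000000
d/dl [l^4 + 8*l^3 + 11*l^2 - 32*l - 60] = 4*l^3 + 24*l^2 + 22*l - 32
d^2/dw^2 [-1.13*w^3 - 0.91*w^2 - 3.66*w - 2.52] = -6.78*w - 1.82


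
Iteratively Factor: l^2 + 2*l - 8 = (l + 4)*(l - 2)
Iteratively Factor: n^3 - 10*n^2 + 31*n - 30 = (n - 3)*(n^2 - 7*n + 10) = (n - 3)*(n - 2)*(n - 5)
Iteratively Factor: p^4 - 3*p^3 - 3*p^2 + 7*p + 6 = (p + 1)*(p^3 - 4*p^2 + p + 6) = (p - 3)*(p + 1)*(p^2 - p - 2) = (p - 3)*(p + 1)^2*(p - 2)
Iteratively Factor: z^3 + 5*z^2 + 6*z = (z + 3)*(z^2 + 2*z) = (z + 2)*(z + 3)*(z)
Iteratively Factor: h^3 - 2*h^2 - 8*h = (h - 4)*(h^2 + 2*h) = h*(h - 4)*(h + 2)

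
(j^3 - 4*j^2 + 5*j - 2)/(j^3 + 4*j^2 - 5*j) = (j^2 - 3*j + 2)/(j*(j + 5))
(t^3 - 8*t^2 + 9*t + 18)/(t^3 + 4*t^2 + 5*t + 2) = (t^2 - 9*t + 18)/(t^2 + 3*t + 2)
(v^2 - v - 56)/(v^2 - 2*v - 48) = (v + 7)/(v + 6)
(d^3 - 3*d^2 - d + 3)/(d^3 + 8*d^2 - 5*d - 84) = (d^2 - 1)/(d^2 + 11*d + 28)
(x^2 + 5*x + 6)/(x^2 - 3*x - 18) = (x + 2)/(x - 6)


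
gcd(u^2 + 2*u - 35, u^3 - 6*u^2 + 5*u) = u - 5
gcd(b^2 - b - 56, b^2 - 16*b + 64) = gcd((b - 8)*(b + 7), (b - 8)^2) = b - 8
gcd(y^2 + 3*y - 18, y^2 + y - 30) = y + 6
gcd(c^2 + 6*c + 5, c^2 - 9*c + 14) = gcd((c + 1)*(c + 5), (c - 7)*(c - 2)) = 1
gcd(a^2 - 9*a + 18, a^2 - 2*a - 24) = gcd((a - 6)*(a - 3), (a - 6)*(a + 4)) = a - 6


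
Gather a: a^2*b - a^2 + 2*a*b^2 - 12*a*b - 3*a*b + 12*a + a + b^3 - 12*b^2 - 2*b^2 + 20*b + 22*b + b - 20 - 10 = a^2*(b - 1) + a*(2*b^2 - 15*b + 13) + b^3 - 14*b^2 + 43*b - 30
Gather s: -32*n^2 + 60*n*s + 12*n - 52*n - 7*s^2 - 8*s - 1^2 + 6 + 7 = -32*n^2 - 40*n - 7*s^2 + s*(60*n - 8) + 12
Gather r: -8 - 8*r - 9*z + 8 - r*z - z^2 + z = r*(-z - 8) - z^2 - 8*z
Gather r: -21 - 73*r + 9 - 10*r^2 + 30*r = -10*r^2 - 43*r - 12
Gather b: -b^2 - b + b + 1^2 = 1 - b^2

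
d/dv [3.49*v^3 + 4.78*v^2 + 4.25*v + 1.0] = 10.47*v^2 + 9.56*v + 4.25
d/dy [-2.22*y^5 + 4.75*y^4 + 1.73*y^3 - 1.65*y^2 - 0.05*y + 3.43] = -11.1*y^4 + 19.0*y^3 + 5.19*y^2 - 3.3*y - 0.05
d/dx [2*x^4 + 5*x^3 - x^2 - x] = 8*x^3 + 15*x^2 - 2*x - 1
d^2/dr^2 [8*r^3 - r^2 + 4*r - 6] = 48*r - 2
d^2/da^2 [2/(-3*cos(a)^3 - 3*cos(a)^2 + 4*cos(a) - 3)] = 2*((7*cos(a) - 24*cos(2*a) - 27*cos(3*a))*(3*cos(a)^3 + 3*cos(a)^2 - 4*cos(a) + 3)/4 - 2*(9*cos(a)^2 + 6*cos(a) - 4)^2*sin(a)^2)/(3*cos(a)^3 + 3*cos(a)^2 - 4*cos(a) + 3)^3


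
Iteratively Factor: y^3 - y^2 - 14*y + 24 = (y - 3)*(y^2 + 2*y - 8) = (y - 3)*(y + 4)*(y - 2)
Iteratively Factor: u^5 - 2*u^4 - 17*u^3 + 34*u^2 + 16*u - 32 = (u + 4)*(u^4 - 6*u^3 + 7*u^2 + 6*u - 8) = (u - 1)*(u + 4)*(u^3 - 5*u^2 + 2*u + 8) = (u - 2)*(u - 1)*(u + 4)*(u^2 - 3*u - 4) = (u - 2)*(u - 1)*(u + 1)*(u + 4)*(u - 4)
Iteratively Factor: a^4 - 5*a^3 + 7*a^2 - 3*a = (a - 1)*(a^3 - 4*a^2 + 3*a) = (a - 3)*(a - 1)*(a^2 - a) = a*(a - 3)*(a - 1)*(a - 1)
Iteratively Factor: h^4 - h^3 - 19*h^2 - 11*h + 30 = (h - 1)*(h^3 - 19*h - 30) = (h - 5)*(h - 1)*(h^2 + 5*h + 6) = (h - 5)*(h - 1)*(h + 2)*(h + 3)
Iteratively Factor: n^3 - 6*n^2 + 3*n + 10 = (n - 2)*(n^2 - 4*n - 5) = (n - 2)*(n + 1)*(n - 5)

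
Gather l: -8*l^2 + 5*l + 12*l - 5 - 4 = -8*l^2 + 17*l - 9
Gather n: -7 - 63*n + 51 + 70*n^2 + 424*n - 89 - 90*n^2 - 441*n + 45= -20*n^2 - 80*n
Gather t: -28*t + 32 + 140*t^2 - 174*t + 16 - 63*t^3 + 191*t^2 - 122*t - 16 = -63*t^3 + 331*t^2 - 324*t + 32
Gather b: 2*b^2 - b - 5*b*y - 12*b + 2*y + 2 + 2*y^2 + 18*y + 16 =2*b^2 + b*(-5*y - 13) + 2*y^2 + 20*y + 18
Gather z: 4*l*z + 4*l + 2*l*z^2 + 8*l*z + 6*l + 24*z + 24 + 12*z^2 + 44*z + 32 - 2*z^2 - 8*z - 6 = 10*l + z^2*(2*l + 10) + z*(12*l + 60) + 50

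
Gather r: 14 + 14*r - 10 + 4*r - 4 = 18*r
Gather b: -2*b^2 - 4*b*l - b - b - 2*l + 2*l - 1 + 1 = -2*b^2 + b*(-4*l - 2)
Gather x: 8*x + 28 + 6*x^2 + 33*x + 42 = 6*x^2 + 41*x + 70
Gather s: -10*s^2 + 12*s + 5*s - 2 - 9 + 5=-10*s^2 + 17*s - 6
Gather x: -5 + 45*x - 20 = 45*x - 25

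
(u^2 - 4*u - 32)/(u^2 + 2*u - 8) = (u - 8)/(u - 2)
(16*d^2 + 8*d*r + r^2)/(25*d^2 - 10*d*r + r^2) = (16*d^2 + 8*d*r + r^2)/(25*d^2 - 10*d*r + r^2)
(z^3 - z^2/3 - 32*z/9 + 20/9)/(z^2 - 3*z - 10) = (9*z^2 - 21*z + 10)/(9*(z - 5))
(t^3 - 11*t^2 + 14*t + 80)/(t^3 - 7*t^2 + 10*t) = (t^2 - 6*t - 16)/(t*(t - 2))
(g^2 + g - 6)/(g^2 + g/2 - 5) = 2*(g + 3)/(2*g + 5)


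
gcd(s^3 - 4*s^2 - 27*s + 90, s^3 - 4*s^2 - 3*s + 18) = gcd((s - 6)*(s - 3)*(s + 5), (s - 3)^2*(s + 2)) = s - 3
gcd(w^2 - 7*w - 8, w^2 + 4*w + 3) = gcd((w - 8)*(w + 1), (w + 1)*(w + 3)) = w + 1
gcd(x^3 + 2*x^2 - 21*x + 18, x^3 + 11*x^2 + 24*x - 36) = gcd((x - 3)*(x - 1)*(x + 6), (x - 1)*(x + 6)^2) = x^2 + 5*x - 6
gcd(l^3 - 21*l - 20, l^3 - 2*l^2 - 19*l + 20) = l^2 - l - 20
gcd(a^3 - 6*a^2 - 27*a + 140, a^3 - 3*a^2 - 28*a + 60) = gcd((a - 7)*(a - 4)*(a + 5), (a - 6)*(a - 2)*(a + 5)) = a + 5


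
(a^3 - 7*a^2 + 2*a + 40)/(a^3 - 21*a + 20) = (a^2 - 3*a - 10)/(a^2 + 4*a - 5)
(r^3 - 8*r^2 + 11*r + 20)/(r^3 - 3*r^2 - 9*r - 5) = (r - 4)/(r + 1)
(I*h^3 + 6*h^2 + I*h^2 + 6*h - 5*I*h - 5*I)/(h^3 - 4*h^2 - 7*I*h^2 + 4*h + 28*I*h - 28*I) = (I*h^3 + h^2*(6 + I) + h*(6 - 5*I) - 5*I)/(h^3 + h^2*(-4 - 7*I) + h*(4 + 28*I) - 28*I)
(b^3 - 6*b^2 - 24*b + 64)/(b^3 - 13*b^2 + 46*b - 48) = (b + 4)/(b - 3)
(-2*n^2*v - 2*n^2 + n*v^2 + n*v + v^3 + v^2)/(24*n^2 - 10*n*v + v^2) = (-2*n^2*v - 2*n^2 + n*v^2 + n*v + v^3 + v^2)/(24*n^2 - 10*n*v + v^2)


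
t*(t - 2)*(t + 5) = t^3 + 3*t^2 - 10*t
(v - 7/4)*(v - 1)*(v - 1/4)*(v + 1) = v^4 - 2*v^3 - 9*v^2/16 + 2*v - 7/16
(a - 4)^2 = a^2 - 8*a + 16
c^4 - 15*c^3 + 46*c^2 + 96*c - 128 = (c - 8)^2*(c - 1)*(c + 2)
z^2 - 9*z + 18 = (z - 6)*(z - 3)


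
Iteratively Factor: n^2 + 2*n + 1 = (n + 1)*(n + 1)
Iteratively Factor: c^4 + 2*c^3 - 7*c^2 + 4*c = (c)*(c^3 + 2*c^2 - 7*c + 4) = c*(c - 1)*(c^2 + 3*c - 4) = c*(c - 1)^2*(c + 4)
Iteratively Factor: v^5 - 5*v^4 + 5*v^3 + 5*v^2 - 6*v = (v - 1)*(v^4 - 4*v^3 + v^2 + 6*v) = (v - 2)*(v - 1)*(v^3 - 2*v^2 - 3*v) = (v - 2)*(v - 1)*(v + 1)*(v^2 - 3*v) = (v - 3)*(v - 2)*(v - 1)*(v + 1)*(v)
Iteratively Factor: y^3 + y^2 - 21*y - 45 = (y - 5)*(y^2 + 6*y + 9) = (y - 5)*(y + 3)*(y + 3)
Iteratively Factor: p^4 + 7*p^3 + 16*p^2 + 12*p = (p + 2)*(p^3 + 5*p^2 + 6*p) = (p + 2)^2*(p^2 + 3*p) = (p + 2)^2*(p + 3)*(p)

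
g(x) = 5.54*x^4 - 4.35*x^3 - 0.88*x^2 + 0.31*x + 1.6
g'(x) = 22.16*x^3 - 13.05*x^2 - 1.76*x + 0.31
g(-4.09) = 1833.48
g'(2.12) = 149.07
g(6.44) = 8334.39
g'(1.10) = 12.08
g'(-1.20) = -54.66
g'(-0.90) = -24.83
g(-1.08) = 13.26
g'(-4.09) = -1726.93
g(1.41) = 9.99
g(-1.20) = 18.97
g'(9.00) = 15082.06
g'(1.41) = 34.00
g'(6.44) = 5366.46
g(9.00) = 33109.90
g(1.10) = 3.20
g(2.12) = 68.76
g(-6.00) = 8087.50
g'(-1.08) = -40.93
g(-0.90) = 7.41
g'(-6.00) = -5245.49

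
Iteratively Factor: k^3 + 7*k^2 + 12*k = (k)*(k^2 + 7*k + 12) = k*(k + 4)*(k + 3)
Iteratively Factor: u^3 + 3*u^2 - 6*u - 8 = (u - 2)*(u^2 + 5*u + 4) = (u - 2)*(u + 1)*(u + 4)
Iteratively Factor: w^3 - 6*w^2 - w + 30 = (w + 2)*(w^2 - 8*w + 15) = (w - 5)*(w + 2)*(w - 3)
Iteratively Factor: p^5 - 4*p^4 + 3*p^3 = (p)*(p^4 - 4*p^3 + 3*p^2) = p*(p - 1)*(p^3 - 3*p^2) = p^2*(p - 1)*(p^2 - 3*p) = p^2*(p - 3)*(p - 1)*(p)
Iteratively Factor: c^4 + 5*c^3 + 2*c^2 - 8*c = (c - 1)*(c^3 + 6*c^2 + 8*c) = (c - 1)*(c + 4)*(c^2 + 2*c) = c*(c - 1)*(c + 4)*(c + 2)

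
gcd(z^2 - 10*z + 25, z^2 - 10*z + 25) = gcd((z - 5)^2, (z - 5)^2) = z^2 - 10*z + 25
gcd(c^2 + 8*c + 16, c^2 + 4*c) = c + 4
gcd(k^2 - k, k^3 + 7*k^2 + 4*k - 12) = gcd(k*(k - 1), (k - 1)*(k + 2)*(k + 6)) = k - 1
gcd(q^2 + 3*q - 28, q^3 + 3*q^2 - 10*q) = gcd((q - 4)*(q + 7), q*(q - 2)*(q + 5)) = 1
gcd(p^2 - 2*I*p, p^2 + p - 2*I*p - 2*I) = p - 2*I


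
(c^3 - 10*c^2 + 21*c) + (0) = c^3 - 10*c^2 + 21*c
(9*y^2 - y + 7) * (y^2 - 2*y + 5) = 9*y^4 - 19*y^3 + 54*y^2 - 19*y + 35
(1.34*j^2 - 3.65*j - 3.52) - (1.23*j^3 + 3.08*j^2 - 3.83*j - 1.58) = -1.23*j^3 - 1.74*j^2 + 0.18*j - 1.94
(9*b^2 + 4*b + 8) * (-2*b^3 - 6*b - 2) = -18*b^5 - 8*b^4 - 70*b^3 - 42*b^2 - 56*b - 16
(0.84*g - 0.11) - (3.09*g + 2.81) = -2.25*g - 2.92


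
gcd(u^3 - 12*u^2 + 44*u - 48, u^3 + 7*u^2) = 1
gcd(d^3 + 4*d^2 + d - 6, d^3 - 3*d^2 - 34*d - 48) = d^2 + 5*d + 6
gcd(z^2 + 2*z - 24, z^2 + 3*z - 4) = 1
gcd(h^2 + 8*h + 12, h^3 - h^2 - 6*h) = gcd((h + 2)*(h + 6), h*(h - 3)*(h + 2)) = h + 2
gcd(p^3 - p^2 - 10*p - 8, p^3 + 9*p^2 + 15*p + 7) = p + 1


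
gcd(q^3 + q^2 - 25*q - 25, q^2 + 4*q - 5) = q + 5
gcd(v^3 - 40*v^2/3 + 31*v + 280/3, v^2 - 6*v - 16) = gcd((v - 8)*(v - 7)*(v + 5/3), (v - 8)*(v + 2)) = v - 8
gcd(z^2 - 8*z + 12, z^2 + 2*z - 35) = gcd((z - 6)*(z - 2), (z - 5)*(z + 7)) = 1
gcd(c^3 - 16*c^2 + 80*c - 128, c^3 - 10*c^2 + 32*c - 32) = c^2 - 8*c + 16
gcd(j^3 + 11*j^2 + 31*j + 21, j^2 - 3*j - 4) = j + 1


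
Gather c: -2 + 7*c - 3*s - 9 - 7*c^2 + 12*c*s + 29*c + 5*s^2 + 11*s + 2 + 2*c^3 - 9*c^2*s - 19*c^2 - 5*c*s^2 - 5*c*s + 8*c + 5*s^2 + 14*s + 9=2*c^3 + c^2*(-9*s - 26) + c*(-5*s^2 + 7*s + 44) + 10*s^2 + 22*s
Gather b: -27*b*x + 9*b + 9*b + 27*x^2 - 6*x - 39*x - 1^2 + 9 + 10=b*(18 - 27*x) + 27*x^2 - 45*x + 18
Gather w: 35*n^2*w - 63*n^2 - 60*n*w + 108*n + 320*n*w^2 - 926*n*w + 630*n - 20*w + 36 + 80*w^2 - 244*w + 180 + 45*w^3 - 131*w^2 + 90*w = -63*n^2 + 738*n + 45*w^3 + w^2*(320*n - 51) + w*(35*n^2 - 986*n - 174) + 216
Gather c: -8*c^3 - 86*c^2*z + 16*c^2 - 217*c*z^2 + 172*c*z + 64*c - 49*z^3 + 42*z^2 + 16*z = -8*c^3 + c^2*(16 - 86*z) + c*(-217*z^2 + 172*z + 64) - 49*z^3 + 42*z^2 + 16*z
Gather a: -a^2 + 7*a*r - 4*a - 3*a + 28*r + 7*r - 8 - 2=-a^2 + a*(7*r - 7) + 35*r - 10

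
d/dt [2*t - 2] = 2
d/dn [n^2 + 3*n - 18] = 2*n + 3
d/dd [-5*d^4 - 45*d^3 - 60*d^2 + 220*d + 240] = -20*d^3 - 135*d^2 - 120*d + 220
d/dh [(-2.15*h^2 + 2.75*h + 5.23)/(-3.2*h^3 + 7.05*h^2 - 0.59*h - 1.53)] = (-6.88*h^4 + 17.6*h^3 + 32.089*h^2 - 67.164*h - 1.1218)/(10.24*h^6 - 45.12*h^5 + 53.4785*h^4 + 1.473*h^3 - 21.2249*h^2 + 1.8054*h + 2.3409)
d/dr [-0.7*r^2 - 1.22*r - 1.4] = -1.4*r - 1.22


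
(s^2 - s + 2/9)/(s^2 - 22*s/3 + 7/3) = (s - 2/3)/(s - 7)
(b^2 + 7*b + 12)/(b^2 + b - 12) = (b + 3)/(b - 3)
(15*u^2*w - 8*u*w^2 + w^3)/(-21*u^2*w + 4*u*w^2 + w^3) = (-5*u + w)/(7*u + w)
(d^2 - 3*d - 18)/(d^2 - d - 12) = (d - 6)/(d - 4)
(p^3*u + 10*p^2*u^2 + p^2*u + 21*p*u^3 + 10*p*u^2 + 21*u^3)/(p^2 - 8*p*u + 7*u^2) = u*(p^3 + 10*p^2*u + p^2 + 21*p*u^2 + 10*p*u + 21*u^2)/(p^2 - 8*p*u + 7*u^2)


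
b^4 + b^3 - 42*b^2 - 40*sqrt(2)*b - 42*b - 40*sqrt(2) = (b + 1)*(b - 5*sqrt(2))*(b + sqrt(2))*(b + 4*sqrt(2))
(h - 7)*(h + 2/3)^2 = h^3 - 17*h^2/3 - 80*h/9 - 28/9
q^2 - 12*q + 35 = (q - 7)*(q - 5)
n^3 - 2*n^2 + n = n*(n - 1)^2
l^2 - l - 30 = (l - 6)*(l + 5)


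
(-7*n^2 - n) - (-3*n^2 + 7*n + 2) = -4*n^2 - 8*n - 2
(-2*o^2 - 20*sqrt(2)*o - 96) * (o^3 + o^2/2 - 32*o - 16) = -2*o^5 - 20*sqrt(2)*o^4 - o^4 - 32*o^3 - 10*sqrt(2)*o^3 - 16*o^2 + 640*sqrt(2)*o^2 + 320*sqrt(2)*o + 3072*o + 1536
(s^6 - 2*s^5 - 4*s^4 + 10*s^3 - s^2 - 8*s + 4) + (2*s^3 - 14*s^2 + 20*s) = s^6 - 2*s^5 - 4*s^4 + 12*s^3 - 15*s^2 + 12*s + 4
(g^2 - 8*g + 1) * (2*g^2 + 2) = 2*g^4 - 16*g^3 + 4*g^2 - 16*g + 2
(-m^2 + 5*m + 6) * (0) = 0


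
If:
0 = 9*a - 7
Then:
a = 7/9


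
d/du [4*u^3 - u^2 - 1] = 2*u*(6*u - 1)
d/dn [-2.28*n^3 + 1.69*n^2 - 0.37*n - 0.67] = -6.84*n^2 + 3.38*n - 0.37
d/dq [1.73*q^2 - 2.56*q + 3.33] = 3.46*q - 2.56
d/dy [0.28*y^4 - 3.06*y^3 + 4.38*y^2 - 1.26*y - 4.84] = 1.12*y^3 - 9.18*y^2 + 8.76*y - 1.26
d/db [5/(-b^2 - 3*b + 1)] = 5*(2*b + 3)/(b^2 + 3*b - 1)^2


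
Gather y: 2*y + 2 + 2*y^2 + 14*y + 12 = 2*y^2 + 16*y + 14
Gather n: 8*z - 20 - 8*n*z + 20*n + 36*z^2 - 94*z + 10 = n*(20 - 8*z) + 36*z^2 - 86*z - 10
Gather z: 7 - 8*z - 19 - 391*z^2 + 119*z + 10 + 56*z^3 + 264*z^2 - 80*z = 56*z^3 - 127*z^2 + 31*z - 2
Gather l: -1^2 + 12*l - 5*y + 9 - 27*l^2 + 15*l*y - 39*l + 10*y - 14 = -27*l^2 + l*(15*y - 27) + 5*y - 6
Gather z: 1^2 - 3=-2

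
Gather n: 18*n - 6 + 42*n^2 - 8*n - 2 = 42*n^2 + 10*n - 8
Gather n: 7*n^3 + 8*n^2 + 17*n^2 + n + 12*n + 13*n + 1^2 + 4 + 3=7*n^3 + 25*n^2 + 26*n + 8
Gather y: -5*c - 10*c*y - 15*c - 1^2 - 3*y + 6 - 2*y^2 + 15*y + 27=-20*c - 2*y^2 + y*(12 - 10*c) + 32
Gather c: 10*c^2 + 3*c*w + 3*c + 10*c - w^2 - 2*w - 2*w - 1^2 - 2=10*c^2 + c*(3*w + 13) - w^2 - 4*w - 3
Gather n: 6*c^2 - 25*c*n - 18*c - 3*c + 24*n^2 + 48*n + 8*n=6*c^2 - 21*c + 24*n^2 + n*(56 - 25*c)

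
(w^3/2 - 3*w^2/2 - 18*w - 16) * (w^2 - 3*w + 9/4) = w^5/2 - 3*w^4 - 99*w^3/8 + 277*w^2/8 + 15*w/2 - 36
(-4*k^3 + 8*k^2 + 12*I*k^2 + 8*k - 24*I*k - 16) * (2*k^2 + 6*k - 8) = -8*k^5 - 8*k^4 + 24*I*k^4 + 96*k^3 + 24*I*k^3 - 48*k^2 - 240*I*k^2 - 160*k + 192*I*k + 128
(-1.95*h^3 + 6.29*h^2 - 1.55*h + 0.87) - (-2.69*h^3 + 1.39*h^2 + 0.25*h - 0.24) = 0.74*h^3 + 4.9*h^2 - 1.8*h + 1.11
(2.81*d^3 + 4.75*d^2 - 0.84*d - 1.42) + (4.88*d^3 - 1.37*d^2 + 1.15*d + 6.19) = 7.69*d^3 + 3.38*d^2 + 0.31*d + 4.77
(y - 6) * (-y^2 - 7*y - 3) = -y^3 - y^2 + 39*y + 18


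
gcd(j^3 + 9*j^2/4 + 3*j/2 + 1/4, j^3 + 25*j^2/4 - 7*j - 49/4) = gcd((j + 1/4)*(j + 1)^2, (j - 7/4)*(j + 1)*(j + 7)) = j + 1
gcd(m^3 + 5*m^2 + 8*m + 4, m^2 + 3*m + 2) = m^2 + 3*m + 2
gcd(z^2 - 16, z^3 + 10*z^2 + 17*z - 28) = z + 4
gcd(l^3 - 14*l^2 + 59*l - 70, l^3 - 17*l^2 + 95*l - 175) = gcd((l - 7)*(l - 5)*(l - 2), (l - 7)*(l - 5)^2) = l^2 - 12*l + 35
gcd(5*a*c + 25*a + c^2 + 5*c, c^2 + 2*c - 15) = c + 5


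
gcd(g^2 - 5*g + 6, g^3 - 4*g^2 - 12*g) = 1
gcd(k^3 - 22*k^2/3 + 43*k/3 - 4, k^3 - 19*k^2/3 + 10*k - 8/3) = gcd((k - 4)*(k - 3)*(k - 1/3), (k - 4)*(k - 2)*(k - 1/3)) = k^2 - 13*k/3 + 4/3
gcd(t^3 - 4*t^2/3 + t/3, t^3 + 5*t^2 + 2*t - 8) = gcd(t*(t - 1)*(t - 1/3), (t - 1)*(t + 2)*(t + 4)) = t - 1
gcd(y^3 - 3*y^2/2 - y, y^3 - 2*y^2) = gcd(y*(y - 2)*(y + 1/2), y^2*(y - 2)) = y^2 - 2*y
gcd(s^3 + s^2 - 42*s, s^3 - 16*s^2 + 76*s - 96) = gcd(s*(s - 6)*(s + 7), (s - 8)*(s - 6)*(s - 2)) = s - 6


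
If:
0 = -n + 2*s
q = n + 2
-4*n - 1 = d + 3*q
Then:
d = -14*s - 7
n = 2*s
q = 2*s + 2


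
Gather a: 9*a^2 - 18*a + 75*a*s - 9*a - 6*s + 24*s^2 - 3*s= 9*a^2 + a*(75*s - 27) + 24*s^2 - 9*s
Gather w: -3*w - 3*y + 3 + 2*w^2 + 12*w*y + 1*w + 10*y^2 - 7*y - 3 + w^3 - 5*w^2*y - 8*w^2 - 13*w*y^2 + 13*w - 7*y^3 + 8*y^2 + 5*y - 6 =w^3 + w^2*(-5*y - 6) + w*(-13*y^2 + 12*y + 11) - 7*y^3 + 18*y^2 - 5*y - 6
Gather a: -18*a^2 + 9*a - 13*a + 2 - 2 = -18*a^2 - 4*a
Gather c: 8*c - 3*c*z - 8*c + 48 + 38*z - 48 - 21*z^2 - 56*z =-3*c*z - 21*z^2 - 18*z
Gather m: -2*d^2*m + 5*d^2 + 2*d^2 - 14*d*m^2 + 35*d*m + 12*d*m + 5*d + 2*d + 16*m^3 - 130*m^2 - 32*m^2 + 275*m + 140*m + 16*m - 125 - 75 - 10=7*d^2 + 7*d + 16*m^3 + m^2*(-14*d - 162) + m*(-2*d^2 + 47*d + 431) - 210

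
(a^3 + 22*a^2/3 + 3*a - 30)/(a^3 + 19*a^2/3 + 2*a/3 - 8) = (3*a^2 + 4*a - 15)/(3*a^2 + a - 4)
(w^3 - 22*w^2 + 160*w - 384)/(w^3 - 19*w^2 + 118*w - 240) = (w - 8)/(w - 5)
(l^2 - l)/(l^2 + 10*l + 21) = l*(l - 1)/(l^2 + 10*l + 21)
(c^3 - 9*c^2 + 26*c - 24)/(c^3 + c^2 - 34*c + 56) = (c - 3)/(c + 7)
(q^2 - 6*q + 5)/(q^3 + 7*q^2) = (q^2 - 6*q + 5)/(q^2*(q + 7))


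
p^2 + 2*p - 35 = (p - 5)*(p + 7)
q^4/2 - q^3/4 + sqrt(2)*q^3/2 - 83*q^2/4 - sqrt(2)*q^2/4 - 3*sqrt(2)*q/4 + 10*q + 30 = (q/2 + 1/2)*(q - 3/2)*(q - 4*sqrt(2))*(q + 5*sqrt(2))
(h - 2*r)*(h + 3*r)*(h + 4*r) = h^3 + 5*h^2*r - 2*h*r^2 - 24*r^3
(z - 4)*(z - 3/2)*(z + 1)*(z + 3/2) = z^4 - 3*z^3 - 25*z^2/4 + 27*z/4 + 9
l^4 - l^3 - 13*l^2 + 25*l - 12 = (l - 3)*(l - 1)^2*(l + 4)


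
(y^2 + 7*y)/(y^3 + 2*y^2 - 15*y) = (y + 7)/(y^2 + 2*y - 15)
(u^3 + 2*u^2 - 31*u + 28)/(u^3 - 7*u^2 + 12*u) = (u^2 + 6*u - 7)/(u*(u - 3))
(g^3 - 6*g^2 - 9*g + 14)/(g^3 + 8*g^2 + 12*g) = (g^2 - 8*g + 7)/(g*(g + 6))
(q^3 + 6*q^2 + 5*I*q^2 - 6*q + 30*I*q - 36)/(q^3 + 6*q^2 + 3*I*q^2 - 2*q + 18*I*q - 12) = (q + 3*I)/(q + I)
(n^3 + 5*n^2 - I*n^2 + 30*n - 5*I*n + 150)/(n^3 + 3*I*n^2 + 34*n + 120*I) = (n + 5)/(n + 4*I)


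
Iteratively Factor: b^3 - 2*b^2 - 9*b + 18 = (b - 3)*(b^2 + b - 6) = (b - 3)*(b + 3)*(b - 2)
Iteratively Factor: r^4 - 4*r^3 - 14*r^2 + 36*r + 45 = (r + 3)*(r^3 - 7*r^2 + 7*r + 15) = (r - 3)*(r + 3)*(r^2 - 4*r - 5) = (r - 5)*(r - 3)*(r + 3)*(r + 1)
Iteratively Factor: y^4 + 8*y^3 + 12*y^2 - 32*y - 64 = (y - 2)*(y^3 + 10*y^2 + 32*y + 32) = (y - 2)*(y + 4)*(y^2 + 6*y + 8) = (y - 2)*(y + 4)^2*(y + 2)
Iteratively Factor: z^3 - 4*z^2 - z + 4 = (z - 4)*(z^2 - 1) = (z - 4)*(z + 1)*(z - 1)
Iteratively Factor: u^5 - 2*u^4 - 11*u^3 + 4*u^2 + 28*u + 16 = (u - 4)*(u^4 + 2*u^3 - 3*u^2 - 8*u - 4) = (u - 4)*(u + 1)*(u^3 + u^2 - 4*u - 4) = (u - 4)*(u + 1)^2*(u^2 - 4) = (u - 4)*(u + 1)^2*(u + 2)*(u - 2)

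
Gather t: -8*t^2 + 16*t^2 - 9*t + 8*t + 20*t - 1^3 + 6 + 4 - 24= 8*t^2 + 19*t - 15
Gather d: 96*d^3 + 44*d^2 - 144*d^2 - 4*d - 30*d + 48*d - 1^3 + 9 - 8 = 96*d^3 - 100*d^2 + 14*d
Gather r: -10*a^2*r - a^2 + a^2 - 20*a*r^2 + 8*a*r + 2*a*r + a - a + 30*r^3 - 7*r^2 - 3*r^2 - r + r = 30*r^3 + r^2*(-20*a - 10) + r*(-10*a^2 + 10*a)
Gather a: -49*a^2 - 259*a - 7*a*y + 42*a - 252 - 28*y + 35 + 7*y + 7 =-49*a^2 + a*(-7*y - 217) - 21*y - 210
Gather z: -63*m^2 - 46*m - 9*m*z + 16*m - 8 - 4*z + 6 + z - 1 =-63*m^2 - 30*m + z*(-9*m - 3) - 3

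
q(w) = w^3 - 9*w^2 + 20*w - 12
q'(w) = 3*w^2 - 18*w + 20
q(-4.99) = -460.15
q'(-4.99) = 184.52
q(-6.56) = -812.80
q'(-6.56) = 267.18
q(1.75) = 0.80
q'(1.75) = -2.31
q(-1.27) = -53.96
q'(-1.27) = 47.70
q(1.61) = 1.04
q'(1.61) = -1.20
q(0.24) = -7.70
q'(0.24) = 15.85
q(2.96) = -5.72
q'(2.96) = -7.00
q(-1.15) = -48.42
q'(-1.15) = 44.67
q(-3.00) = -180.00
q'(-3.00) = 101.00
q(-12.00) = -3276.00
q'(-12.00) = 668.00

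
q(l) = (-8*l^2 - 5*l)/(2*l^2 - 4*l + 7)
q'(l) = (4 - 4*l)*(-8*l^2 - 5*l)/(2*l^2 - 4*l + 7)^2 + (-16*l - 5)/(2*l^2 - 4*l + 7)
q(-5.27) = -2.34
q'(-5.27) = 0.25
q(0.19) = -0.20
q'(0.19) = -1.37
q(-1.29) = -0.44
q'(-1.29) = 0.75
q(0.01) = -0.01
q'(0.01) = -0.75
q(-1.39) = -0.52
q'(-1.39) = 0.75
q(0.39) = -0.55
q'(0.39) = -2.19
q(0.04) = -0.03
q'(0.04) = -0.84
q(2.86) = -6.69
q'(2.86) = -0.08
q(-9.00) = -2.94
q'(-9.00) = 0.10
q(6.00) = -5.78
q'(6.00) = 0.27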